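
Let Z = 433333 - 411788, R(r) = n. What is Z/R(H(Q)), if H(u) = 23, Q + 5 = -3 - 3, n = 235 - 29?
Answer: 21545/206 ≈ 104.59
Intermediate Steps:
n = 206
Q = -11 (Q = -5 + (-3 - 3) = -5 - 6 = -11)
R(r) = 206
Z = 21545
Z/R(H(Q)) = 21545/206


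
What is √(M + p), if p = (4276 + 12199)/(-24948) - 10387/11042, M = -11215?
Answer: I*√656785004042728561/7652106 ≈ 105.91*I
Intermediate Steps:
p = -220525913/137737908 (p = 16475*(-1/24948) - 10387*1/11042 = -16475/24948 - 10387/11042 = -220525913/137737908 ≈ -1.6011)
√(M + p) = √(-11215 - 220525913/137737908) = √(-1544951164133/137737908) = I*√656785004042728561/7652106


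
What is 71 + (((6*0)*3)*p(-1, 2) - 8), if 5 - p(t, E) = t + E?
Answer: 63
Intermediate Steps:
p(t, E) = 5 - E - t (p(t, E) = 5 - (t + E) = 5 - (E + t) = 5 + (-E - t) = 5 - E - t)
71 + (((6*0)*3)*p(-1, 2) - 8) = 71 + (((6*0)*3)*(5 - 1*2 - 1*(-1)) - 8) = 71 + ((0*3)*(5 - 2 + 1) - 8) = 71 + (0*4 - 8) = 71 + (0 - 8) = 71 - 8 = 63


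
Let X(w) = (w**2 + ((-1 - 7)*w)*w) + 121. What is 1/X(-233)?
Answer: -1/379902 ≈ -2.6323e-6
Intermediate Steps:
X(w) = 121 - 7*w**2 (X(w) = (w**2 + (-8*w)*w) + 121 = (w**2 - 8*w**2) + 121 = -7*w**2 + 121 = 121 - 7*w**2)
1/X(-233) = 1/(121 - 7*(-233)**2) = 1/(121 - 7*54289) = 1/(121 - 380023) = 1/(-379902) = -1/379902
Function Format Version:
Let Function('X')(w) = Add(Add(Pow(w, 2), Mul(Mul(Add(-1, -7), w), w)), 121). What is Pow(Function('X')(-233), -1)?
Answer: Rational(-1, 379902) ≈ -2.6323e-6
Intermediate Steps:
Function('X')(w) = Add(121, Mul(-7, Pow(w, 2))) (Function('X')(w) = Add(Add(Pow(w, 2), Mul(Mul(-8, w), w)), 121) = Add(Add(Pow(w, 2), Mul(-8, Pow(w, 2))), 121) = Add(Mul(-7, Pow(w, 2)), 121) = Add(121, Mul(-7, Pow(w, 2))))
Pow(Function('X')(-233), -1) = Pow(Add(121, Mul(-7, Pow(-233, 2))), -1) = Pow(Add(121, Mul(-7, 54289)), -1) = Pow(Add(121, -380023), -1) = Pow(-379902, -1) = Rational(-1, 379902)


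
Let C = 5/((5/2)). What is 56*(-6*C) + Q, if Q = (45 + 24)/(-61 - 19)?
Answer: -53829/80 ≈ -672.86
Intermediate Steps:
C = 2 (C = 5/((5*(½))) = 5/(5/2) = 5*(⅖) = 2)
Q = -69/80 (Q = 69/(-80) = 69*(-1/80) = -69/80 ≈ -0.86250)
56*(-6*C) + Q = 56*(-6*2) - 69/80 = 56*(-12) - 69/80 = -672 - 69/80 = -53829/80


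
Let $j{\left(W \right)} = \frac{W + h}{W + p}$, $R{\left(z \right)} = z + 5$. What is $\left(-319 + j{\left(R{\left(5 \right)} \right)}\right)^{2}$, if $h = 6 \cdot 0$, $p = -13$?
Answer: $\frac{935089}{9} \approx 1.039 \cdot 10^{5}$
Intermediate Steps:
$h = 0$
$R{\left(z \right)} = 5 + z$
$j{\left(W \right)} = \frac{W}{-13 + W}$ ($j{\left(W \right)} = \frac{W + 0}{W - 13} = \frac{W}{-13 + W}$)
$\left(-319 + j{\left(R{\left(5 \right)} \right)}\right)^{2} = \left(-319 + \frac{5 + 5}{-13 + \left(5 + 5\right)}\right)^{2} = \left(-319 + \frac{10}{-13 + 10}\right)^{2} = \left(-319 + \frac{10}{-3}\right)^{2} = \left(-319 + 10 \left(- \frac{1}{3}\right)\right)^{2} = \left(-319 - \frac{10}{3}\right)^{2} = \left(- \frac{967}{3}\right)^{2} = \frac{935089}{9}$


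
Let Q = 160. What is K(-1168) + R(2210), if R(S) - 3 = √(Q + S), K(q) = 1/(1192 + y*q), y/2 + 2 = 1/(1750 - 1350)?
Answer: 439387/146454 + √2370 ≈ 51.683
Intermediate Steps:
y = -799/200 (y = -4 + 2/(1750 - 1350) = -4 + 2/400 = -4 + 2*(1/400) = -4 + 1/200 = -799/200 ≈ -3.9950)
K(q) = 1/(1192 - 799*q/200)
R(S) = 3 + √(160 + S)
K(-1168) + R(2210) = 200/(238400 - 799*(-1168)) + (3 + √(160 + 2210)) = 200/(238400 + 933232) + (3 + √2370) = 200/1171632 + (3 + √2370) = 200*(1/1171632) + (3 + √2370) = 25/146454 + (3 + √2370) = 439387/146454 + √2370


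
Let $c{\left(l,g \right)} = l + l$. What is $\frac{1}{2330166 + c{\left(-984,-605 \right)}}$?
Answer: $\frac{1}{2328198} \approx 4.2952 \cdot 10^{-7}$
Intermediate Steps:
$c{\left(l,g \right)} = 2 l$
$\frac{1}{2330166 + c{\left(-984,-605 \right)}} = \frac{1}{2330166 + 2 \left(-984\right)} = \frac{1}{2330166 - 1968} = \frac{1}{2328198}$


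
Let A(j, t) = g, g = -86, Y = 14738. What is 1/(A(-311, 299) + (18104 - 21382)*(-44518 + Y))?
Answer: 1/97618754 ≈ 1.0244e-8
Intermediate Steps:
A(j, t) = -86
1/(A(-311, 299) + (18104 - 21382)*(-44518 + Y)) = 1/(-86 + (18104 - 21382)*(-44518 + 14738)) = 1/(-86 - 3278*(-29780)) = 1/(-86 + 97618840) = 1/97618754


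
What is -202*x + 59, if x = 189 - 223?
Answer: 6927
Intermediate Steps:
x = -34
-202*x + 59 = -202*(-34) + 59 = 6868 + 59 = 6927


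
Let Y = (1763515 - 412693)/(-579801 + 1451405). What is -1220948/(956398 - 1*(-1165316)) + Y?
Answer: 450468697079/462323602314 ≈ 0.97436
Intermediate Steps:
Y = 675411/435802 (Y = 1350822/871604 = 1350822*(1/871604) = 675411/435802 ≈ 1.5498)
-1220948/(956398 - 1*(-1165316)) + Y = -1220948/(956398 - 1*(-1165316)) + 675411/435802 = -1220948/(956398 + 1165316) + 675411/435802 = -1220948/2121714 + 675411/435802 = -1220948*1/2121714 + 675411/435802 = -610474/1060857 + 675411/435802 = 450468697079/462323602314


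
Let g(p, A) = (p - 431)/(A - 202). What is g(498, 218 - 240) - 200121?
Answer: -44827171/224 ≈ -2.0012e+5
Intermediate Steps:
g(p, A) = (-431 + p)/(-202 + A)
g(498, 218 - 240) - 200121 = (-431 + 498)/(-202 + (218 - 240)) - 200121 = 67/(-202 - 22) - 200121 = 67/(-224) - 200121 = -1/224*67 - 200121 = -67/224 - 200121 = -44827171/224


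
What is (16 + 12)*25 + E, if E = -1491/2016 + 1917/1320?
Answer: 3699763/5280 ≈ 700.71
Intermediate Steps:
E = 3763/5280 (E = -1491*1/2016 + 1917*(1/1320) = -71/96 + 639/440 = 3763/5280 ≈ 0.71269)
(16 + 12)*25 + E = (16 + 12)*25 + 3763/5280 = 28*25 + 3763/5280 = 700 + 3763/5280 = 3699763/5280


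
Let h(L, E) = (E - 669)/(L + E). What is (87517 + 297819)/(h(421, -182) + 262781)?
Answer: 11511913/7850476 ≈ 1.4664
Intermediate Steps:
h(L, E) = (-669 + E)/(E + L)
(87517 + 297819)/(h(421, -182) + 262781) = (87517 + 297819)/((-669 - 182)/(-182 + 421) + 262781) = 385336/(-851/239 + 262781) = 385336/(62803808/239) = 385336*(239/62803808) = 11511913/7850476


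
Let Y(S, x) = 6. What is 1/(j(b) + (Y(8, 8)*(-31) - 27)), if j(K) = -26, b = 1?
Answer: -1/239 ≈ -0.0041841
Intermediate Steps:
1/(j(b) + (Y(8, 8)*(-31) - 27)) = 1/(-26 + (6*(-31) - 27)) = 1/(-26 + (-186 - 27)) = 1/(-26 - 213) = 1/(-239) = -1/239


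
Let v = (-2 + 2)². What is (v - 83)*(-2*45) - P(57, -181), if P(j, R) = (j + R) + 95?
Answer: 7499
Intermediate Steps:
v = 0 (v = 0² = 0)
P(j, R) = 95 + R + j (P(j, R) = (R + j) + 95 = 95 + R + j)
(v - 83)*(-2*45) - P(57, -181) = (0 - 83)*(-2*45) - (95 - 181 + 57) = -83*(-90) - 1*(-29) = 7470 + 29 = 7499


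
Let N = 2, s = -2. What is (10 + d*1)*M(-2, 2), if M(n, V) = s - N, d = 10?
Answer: -80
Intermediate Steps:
M(n, V) = -4 (M(n, V) = -2 - 1*2 = -2 - 2 = -4)
(10 + d*1)*M(-2, 2) = (10 + 10*1)*(-4) = (10 + 10)*(-4) = 20*(-4) = -80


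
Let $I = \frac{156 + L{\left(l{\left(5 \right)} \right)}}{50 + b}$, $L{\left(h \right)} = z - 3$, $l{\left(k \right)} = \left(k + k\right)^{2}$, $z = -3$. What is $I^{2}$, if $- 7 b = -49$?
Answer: $\frac{2500}{361} \approx 6.9252$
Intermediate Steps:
$b = 7$ ($b = \left(- \frac{1}{7}\right) \left(-49\right) = 7$)
$l{\left(k \right)} = 4 k^{2}$ ($l{\left(k \right)} = \left(2 k\right)^{2} = 4 k^{2}$)
$L{\left(h \right)} = -6$ ($L{\left(h \right)} = -3 - 3 = -6$)
$I = \frac{50}{19}$ ($I = \frac{156 - 6}{50 + 7} = \frac{150}{57} = 150 \cdot \frac{1}{57} = \frac{50}{19} \approx 2.6316$)
$I^{2} = \left(\frac{50}{19}\right)^{2} = \frac{2500}{361}$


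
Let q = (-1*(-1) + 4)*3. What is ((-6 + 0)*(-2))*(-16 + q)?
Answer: -12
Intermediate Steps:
q = 15 (q = (1 + 4)*3 = 5*3 = 15)
((-6 + 0)*(-2))*(-16 + q) = ((-6 + 0)*(-2))*(-16 + 15) = -6*(-2)*(-1) = 12*(-1) = -12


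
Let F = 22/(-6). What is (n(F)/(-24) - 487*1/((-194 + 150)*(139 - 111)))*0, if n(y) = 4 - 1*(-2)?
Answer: 0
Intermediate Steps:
F = -11/3 (F = 22*(-1/6) = -11/3 ≈ -3.6667)
n(y) = 6 (n(y) = 4 + 2 = 6)
(n(F)/(-24) - 487*1/((-194 + 150)*(139 - 111)))*0 = (6/(-24) - 487*1/((-194 + 150)*(139 - 111)))*0 = (6*(-1/24) - 487/(28*(-44)))*0 = (-1/4 - 487/(-1232))*0 = (-1/4 - 487*(-1/1232))*0 = (-1/4 + 487/1232)*0 = (179/1232)*0 = 0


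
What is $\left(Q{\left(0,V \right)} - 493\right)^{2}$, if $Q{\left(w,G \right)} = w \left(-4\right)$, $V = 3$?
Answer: $243049$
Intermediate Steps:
$Q{\left(w,G \right)} = - 4 w$
$\left(Q{\left(0,V \right)} - 493\right)^{2} = \left(\left(-4\right) 0 - 493\right)^{2} = \left(0 - 493\right)^{2} = \left(-493\right)^{2} = 243049$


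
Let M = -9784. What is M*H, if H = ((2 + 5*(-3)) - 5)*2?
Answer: 352224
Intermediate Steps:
H = -36 (H = ((2 - 15) - 5)*2 = (-13 - 5)*2 = -18*2 = -36)
M*H = -9784*(-36) = 352224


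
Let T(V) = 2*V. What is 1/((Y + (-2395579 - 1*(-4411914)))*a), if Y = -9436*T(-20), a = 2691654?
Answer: 1/6443214053850 ≈ 1.5520e-13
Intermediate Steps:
Y = 377440 (Y = -18872*(-20) = -9436*(-40) = 377440)
1/((Y + (-2395579 - 1*(-4411914)))*a) = 1/((377440 + (-2395579 - 1*(-4411914)))*2691654) = (1/2691654)/(377440 + (-2395579 + 4411914)) = (1/2691654)/(377440 + 2016335) = (1/2691654)/2393775 = (1/2393775)*(1/2691654) = 1/6443214053850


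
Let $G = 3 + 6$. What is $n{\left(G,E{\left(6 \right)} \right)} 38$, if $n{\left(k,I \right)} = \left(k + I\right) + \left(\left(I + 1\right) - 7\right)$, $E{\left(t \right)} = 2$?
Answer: $266$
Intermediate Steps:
$G = 9$
$n{\left(k,I \right)} = -6 + k + 2 I$ ($n{\left(k,I \right)} = \left(I + k\right) + \left(\left(1 + I\right) - 7\right) = \left(I + k\right) + \left(-6 + I\right) = -6 + k + 2 I$)
$n{\left(G,E{\left(6 \right)} \right)} 38 = \left(-6 + 9 + 2 \cdot 2\right) 38 = \left(-6 + 9 + 4\right) 38 = 7 \cdot 38 = 266$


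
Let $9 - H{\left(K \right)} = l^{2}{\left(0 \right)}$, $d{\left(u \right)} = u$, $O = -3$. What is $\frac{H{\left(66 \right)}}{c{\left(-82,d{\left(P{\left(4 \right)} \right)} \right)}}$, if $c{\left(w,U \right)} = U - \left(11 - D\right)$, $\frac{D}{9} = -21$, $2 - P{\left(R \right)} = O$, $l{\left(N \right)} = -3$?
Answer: $0$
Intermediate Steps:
$P{\left(R \right)} = 5$ ($P{\left(R \right)} = 2 - -3 = 2 + 3 = 5$)
$D = -189$ ($D = 9 \left(-21\right) = -189$)
$H{\left(K \right)} = 0$ ($H{\left(K \right)} = 9 - \left(-3\right)^{2} = 9 - 9 = 0$)
$c{\left(w,U \right)} = -200 + U$ ($c{\left(w,U \right)} = U - \left(11 - -189\right) = U - \left(11 + 189\right) = U - 200 = -200 + U$)
$\frac{H{\left(66 \right)}}{c{\left(-82,d{\left(P{\left(4 \right)} \right)} \right)}} = \frac{0}{-200 + 5} = \frac{0}{-195} = 0 \left(- \frac{1}{195}\right) = 0$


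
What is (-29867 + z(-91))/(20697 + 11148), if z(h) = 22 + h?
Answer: -29936/31845 ≈ -0.94005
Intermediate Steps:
(-29867 + z(-91))/(20697 + 11148) = (-29867 + (22 - 91))/(20697 + 11148) = (-29867 - 69)/31845 = -29936*1/31845 = -29936/31845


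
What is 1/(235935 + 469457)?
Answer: 1/705392 ≈ 1.4177e-6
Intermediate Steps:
1/(235935 + 469457) = 1/705392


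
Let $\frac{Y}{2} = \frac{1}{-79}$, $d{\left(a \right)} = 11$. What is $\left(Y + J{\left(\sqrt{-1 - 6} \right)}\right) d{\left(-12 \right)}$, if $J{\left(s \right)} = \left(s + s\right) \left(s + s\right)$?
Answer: $- \frac{24354}{79} \approx -308.28$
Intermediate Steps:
$J{\left(s \right)} = 4 s^{2}$ ($J{\left(s \right)} = 2 s 2 s = 4 s^{2}$)
$Y = - \frac{2}{79}$ ($Y = \frac{2}{-79} = 2 \left(- \frac{1}{79}\right) = - \frac{2}{79} \approx -0.025316$)
$\left(Y + J{\left(\sqrt{-1 - 6} \right)}\right) d{\left(-12 \right)} = \left(- \frac{2}{79} + 4 \left(\sqrt{-1 - 6}\right)^{2}\right) 11 = \left(- \frac{2}{79} + 4 \left(\sqrt{-7}\right)^{2}\right) 11 = \left(- \frac{2}{79} + 4 \left(i \sqrt{7}\right)^{2}\right) 11 = \left(- \frac{2}{79} + 4 \left(-7\right)\right) 11 = \left(- \frac{2}{79} - 28\right) 11 = \left(- \frac{2214}{79}\right) 11 = - \frac{24354}{79}$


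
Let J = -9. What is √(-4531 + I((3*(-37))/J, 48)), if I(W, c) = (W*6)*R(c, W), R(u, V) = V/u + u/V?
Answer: I*√608254/12 ≈ 64.992*I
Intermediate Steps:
I(W, c) = 6*W*(W/c + c/W) (I(W, c) = (W*6)*(W/c + c/W) = (6*W)*(W/c + c/W) = 6*W*(W/c + c/W))
√(-4531 + I((3*(-37))/J, 48)) = √(-4531 + (6*48 + 6*((3*(-37))/(-9))²/48)) = √(-4531 + (288 + 6*(-111*(-⅑))²*(1/48))) = √(-4531 + (288 + 6*(37/3)²*(1/48))) = √(-4531 + (288 + 6*(1369/9)*(1/48))) = √(-4531 + (288 + 1369/72)) = √(-4531 + 22105/72) = √(-304127/72) = I*√608254/12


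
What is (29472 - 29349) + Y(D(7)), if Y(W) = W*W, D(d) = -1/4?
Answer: 1969/16 ≈ 123.06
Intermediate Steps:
D(d) = -1/4 (D(d) = -1*1/4 = -1/4)
Y(W) = W**2
(29472 - 29349) + Y(D(7)) = (29472 - 29349) + (-1/4)**2 = 123 + 1/16 = 1969/16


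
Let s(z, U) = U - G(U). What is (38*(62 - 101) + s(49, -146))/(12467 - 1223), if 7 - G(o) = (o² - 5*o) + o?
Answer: 6755/3748 ≈ 1.8023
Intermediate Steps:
G(o) = 7 - o² + 4*o (G(o) = 7 - ((o² - 5*o) + o) = 7 - (o² - 4*o) = 7 + (-o² + 4*o) = 7 - o² + 4*o)
s(z, U) = -7 + U² - 3*U (s(z, U) = U - (7 - U² + 4*U) = U + (-7 + U² - 4*U) = -7 + U² - 3*U)
(38*(62 - 101) + s(49, -146))/(12467 - 1223) = (38*(62 - 101) + (-7 + (-146)² - 3*(-146)))/(12467 - 1223) = (38*(-39) + (-7 + 21316 + 438))/11244 = (-1482 + 21747)*(1/11244) = 20265*(1/11244) = 6755/3748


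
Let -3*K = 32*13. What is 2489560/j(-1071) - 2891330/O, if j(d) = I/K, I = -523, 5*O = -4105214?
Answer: 2125808066936645/3220540383 ≈ 6.6008e+5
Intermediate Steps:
O = -4105214/5 (O = (⅕)*(-4105214) = -4105214/5 ≈ -8.2104e+5)
K = -416/3 (K = -32*13/3 = -⅓*416 = -416/3 ≈ -138.67)
j(d) = 1569/416 (j(d) = -523/(-416/3) = -523*(-3/416) = 1569/416)
2489560/j(-1071) - 2891330/O = 2489560/(1569/416) - 2891330/(-4105214/5) = 2489560*(416/1569) - 2891330*(-5/4105214) = 1035656960/1569 + 7228325/2052607 = 2125808066936645/3220540383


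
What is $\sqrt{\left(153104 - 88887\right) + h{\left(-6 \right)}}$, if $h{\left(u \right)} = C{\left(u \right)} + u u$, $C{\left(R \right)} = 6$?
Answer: $\sqrt{64259} \approx 253.49$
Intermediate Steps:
$h{\left(u \right)} = 6 + u^{2}$ ($h{\left(u \right)} = 6 + u u = 6 + u^{2}$)
$\sqrt{\left(153104 - 88887\right) + h{\left(-6 \right)}} = \sqrt{\left(153104 - 88887\right) + \left(6 + \left(-6\right)^{2}\right)} = \sqrt{\left(153104 - 88887\right) + \left(6 + 36\right)} = \sqrt{64217 + 42} = \sqrt{64259}$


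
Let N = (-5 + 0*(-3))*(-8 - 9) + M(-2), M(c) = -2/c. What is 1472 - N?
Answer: 1386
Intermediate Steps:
N = 86 (N = (-5 + 0*(-3))*(-8 - 9) - 2/(-2) = (-5 + 0)*(-17) - 2*(-½) = -5*(-17) + 1 = 85 + 1 = 86)
1472 - N = 1472 - 1*86 = 1472 - 86 = 1386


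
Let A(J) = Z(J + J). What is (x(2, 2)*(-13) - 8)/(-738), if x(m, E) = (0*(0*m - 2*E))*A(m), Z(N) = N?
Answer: 4/369 ≈ 0.010840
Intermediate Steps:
A(J) = 2*J (A(J) = J + J = 2*J)
x(m, E) = 0 (x(m, E) = (0*(0*m - 2*E))*(2*m) = (0*(0 - 2*E))*(2*m) = (0*(-2*E))*(2*m) = 0*(2*m) = 0)
(x(2, 2)*(-13) - 8)/(-738) = (0*(-13) - 8)/(-738) = (0 - 8)*(-1/738) = -8*(-1/738) = 4/369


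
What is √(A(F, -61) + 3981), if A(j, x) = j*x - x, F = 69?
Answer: I*√167 ≈ 12.923*I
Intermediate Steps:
A(j, x) = -x + j*x
√(A(F, -61) + 3981) = √(-61*(-1 + 69) + 3981) = √(-61*68 + 3981) = √(-4148 + 3981) = √(-167) = I*√167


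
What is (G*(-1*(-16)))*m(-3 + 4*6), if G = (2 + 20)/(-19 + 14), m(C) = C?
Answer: -7392/5 ≈ -1478.4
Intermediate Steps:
G = -22/5 (G = 22/(-5) = 22*(-⅕) = -22/5 ≈ -4.4000)
(G*(-1*(-16)))*m(-3 + 4*6) = (-(-22)*(-16)/5)*(-3 + 4*6) = (-22/5*16)*(-3 + 24) = -352/5*21 = -7392/5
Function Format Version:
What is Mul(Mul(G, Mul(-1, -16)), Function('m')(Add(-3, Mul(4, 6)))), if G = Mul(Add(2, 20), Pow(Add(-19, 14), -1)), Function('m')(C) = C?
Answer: Rational(-7392, 5) ≈ -1478.4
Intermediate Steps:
G = Rational(-22, 5) (G = Mul(22, Pow(-5, -1)) = Mul(22, Rational(-1, 5)) = Rational(-22, 5) ≈ -4.4000)
Mul(Mul(G, Mul(-1, -16)), Function('m')(Add(-3, Mul(4, 6)))) = Mul(Mul(Rational(-22, 5), Mul(-1, -16)), Add(-3, Mul(4, 6))) = Mul(Mul(Rational(-22, 5), 16), Add(-3, 24)) = Mul(Rational(-352, 5), 21) = Rational(-7392, 5)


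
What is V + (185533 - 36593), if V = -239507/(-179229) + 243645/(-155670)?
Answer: 277033717811279/1860038562 ≈ 1.4894e+5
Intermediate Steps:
V = -425613001/1860038562 (V = -239507*(-1/179229) + 243645*(-1/155670) = 239507/179229 - 16243/10378 = -425613001/1860038562 ≈ -0.22882)
V + (185533 - 36593) = -425613001/1860038562 + (185533 - 36593) = -425613001/1860038562 + 148940 = 277033717811279/1860038562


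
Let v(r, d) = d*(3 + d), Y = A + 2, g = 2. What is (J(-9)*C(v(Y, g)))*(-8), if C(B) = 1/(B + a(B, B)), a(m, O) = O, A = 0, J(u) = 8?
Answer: -16/5 ≈ -3.2000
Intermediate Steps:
Y = 2 (Y = 0 + 2 = 2)
C(B) = 1/(2*B) (C(B) = 1/(B + B) = 1/(2*B))
(J(-9)*C(v(Y, g)))*(-8) = (8*(1/(2*((2*(3 + 2))))))*(-8) = (8*(1/(2*((2*5)))))*(-8) = (8*((1/2)/10))*(-8) = (8*((1/2)*(1/10)))*(-8) = (8*(1/20))*(-8) = (2/5)*(-8) = -16/5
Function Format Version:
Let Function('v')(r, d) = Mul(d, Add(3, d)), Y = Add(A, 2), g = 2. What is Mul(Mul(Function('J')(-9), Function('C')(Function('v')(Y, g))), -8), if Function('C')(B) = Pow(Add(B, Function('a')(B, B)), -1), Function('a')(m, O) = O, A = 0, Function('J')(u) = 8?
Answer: Rational(-16, 5) ≈ -3.2000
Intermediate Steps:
Y = 2 (Y = Add(0, 2) = 2)
Function('C')(B) = Mul(Rational(1, 2), Pow(B, -1)) (Function('C')(B) = Pow(Add(B, B), -1) = Pow(Mul(2, B), -1) = Mul(Rational(1, 2), Pow(B, -1)))
Mul(Mul(Function('J')(-9), Function('C')(Function('v')(Y, g))), -8) = Mul(Mul(8, Mul(Rational(1, 2), Pow(Mul(2, Add(3, 2)), -1))), -8) = Mul(Mul(8, Mul(Rational(1, 2), Pow(Mul(2, 5), -1))), -8) = Mul(Mul(8, Mul(Rational(1, 2), Pow(10, -1))), -8) = Mul(Mul(8, Mul(Rational(1, 2), Rational(1, 10))), -8) = Mul(Mul(8, Rational(1, 20)), -8) = Mul(Rational(2, 5), -8) = Rational(-16, 5)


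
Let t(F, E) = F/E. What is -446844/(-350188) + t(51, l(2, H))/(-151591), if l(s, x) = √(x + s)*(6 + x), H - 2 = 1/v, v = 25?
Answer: 111711/87547 - 2125*√101/1025816297 ≈ 1.2760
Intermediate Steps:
H = 51/25 (H = 2 + 1/25 = 51/25 ≈ 2.0400)
l(s, x) = √(s + x)*(6 + x)
-446844/(-350188) + t(51, l(2, H))/(-151591) = -446844/(-350188) + (51/((√(2 + 51/25)*(6 + 51/25))))/(-151591) = -446844*(-1/350188) + (51/((√(101/25)*(201/25))))*(-1/151591) = 111711/87547 + (51/(((√101/5)*(201/25))))*(-1/151591) = 111711/87547 + (51/((201*√101/125)))*(-1/151591) = 111711/87547 + (51*(125*√101/20301))*(-1/151591) = 111711/87547 + (2125*√101/6767)*(-1/151591) = 111711/87547 - 2125*√101/1025816297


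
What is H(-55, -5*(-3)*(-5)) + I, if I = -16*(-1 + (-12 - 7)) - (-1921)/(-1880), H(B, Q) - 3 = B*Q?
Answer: 8360319/1880 ≈ 4447.0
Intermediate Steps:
H(B, Q) = 3 + B*Q
I = 599679/1880 (I = -16*(-1 - 19) - (-1921)*(-1)/1880 = -16*(-20) - 1*1921/1880 = 320 - 1921/1880 = 599679/1880 ≈ 318.98)
H(-55, -5*(-3)*(-5)) + I = (3 - 55*(-5*(-3))*(-5)) + 599679/1880 = (3 - 825*(-5)) + 599679/1880 = (3 - 55*(-75)) + 599679/1880 = (3 + 4125) + 599679/1880 = 4128 + 599679/1880 = 8360319/1880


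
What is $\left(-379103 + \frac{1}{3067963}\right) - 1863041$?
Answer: $- \frac{6878814832671}{3067963} \approx -2.2421 \cdot 10^{6}$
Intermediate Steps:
$\left(-379103 + \frac{1}{3067963}\right) - 1863041 = - \frac{1163073977188}{3067963} - 1863041 = - \frac{6878814832671}{3067963}$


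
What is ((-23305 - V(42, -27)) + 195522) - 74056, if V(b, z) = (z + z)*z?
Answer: 96703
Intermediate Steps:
V(b, z) = 2*z**2 (V(b, z) = (2*z)*z = 2*z**2)
((-23305 - V(42, -27)) + 195522) - 74056 = ((-23305 - 2*(-27)**2) + 195522) - 74056 = ((-23305 - 2*729) + 195522) - 74056 = ((-23305 - 1*1458) + 195522) - 74056 = ((-23305 - 1458) + 195522) - 74056 = (-24763 + 195522) - 74056 = 170759 - 74056 = 96703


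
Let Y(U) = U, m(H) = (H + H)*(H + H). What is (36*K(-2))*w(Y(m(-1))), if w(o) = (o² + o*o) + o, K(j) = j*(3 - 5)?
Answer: 5184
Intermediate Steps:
m(H) = 4*H² (m(H) = (2*H)*(2*H) = 4*H²)
K(j) = -2*j (K(j) = j*(-2) = -2*j)
w(o) = o + 2*o² (w(o) = (o² + o²) + o = 2*o² + o = o + 2*o²)
(36*K(-2))*w(Y(m(-1))) = (36*(-2*(-2)))*((4*(-1)²)*(1 + 2*(4*(-1)²))) = (36*4)*((4*1)*(1 + 2*(4*1))) = 144*(4*(1 + 2*4)) = 144*(4*(1 + 8)) = 144*(4*9) = 144*36 = 5184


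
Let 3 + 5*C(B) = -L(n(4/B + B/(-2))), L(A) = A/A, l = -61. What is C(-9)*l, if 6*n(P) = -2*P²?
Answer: 244/5 ≈ 48.800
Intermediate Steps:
n(P) = -P²/3 (n(P) = (-2*P²)/6 = -P²/3)
L(A) = 1
C(B) = -⅘ (C(B) = -⅗ + (-1*1)/5 = -⅗ + (⅕)*(-1) = -⅗ - ⅕ = -⅘)
C(-9)*l = -⅘*(-61) = 244/5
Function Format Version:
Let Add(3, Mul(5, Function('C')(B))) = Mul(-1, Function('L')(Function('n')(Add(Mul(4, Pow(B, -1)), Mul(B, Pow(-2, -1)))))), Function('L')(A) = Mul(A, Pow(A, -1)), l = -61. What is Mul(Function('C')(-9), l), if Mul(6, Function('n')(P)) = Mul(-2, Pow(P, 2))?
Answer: Rational(244, 5) ≈ 48.800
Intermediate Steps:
Function('n')(P) = Mul(Rational(-1, 3), Pow(P, 2)) (Function('n')(P) = Mul(Rational(1, 6), Mul(-2, Pow(P, 2))) = Mul(Rational(-1, 3), Pow(P, 2)))
Function('L')(A) = 1
Function('C')(B) = Rational(-4, 5) (Function('C')(B) = Add(Rational(-3, 5), Mul(Rational(1, 5), Mul(-1, 1))) = Add(Rational(-3, 5), Mul(Rational(1, 5), -1)) = Add(Rational(-3, 5), Rational(-1, 5)) = Rational(-4, 5))
Mul(Function('C')(-9), l) = Mul(Rational(-4, 5), -61) = Rational(244, 5)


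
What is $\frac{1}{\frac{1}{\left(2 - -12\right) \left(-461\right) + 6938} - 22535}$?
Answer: $- \frac{484}{10906939} \approx -4.4375 \cdot 10^{-5}$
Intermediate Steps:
$\frac{1}{\frac{1}{\left(2 - -12\right) \left(-461\right) + 6938} - 22535} = \frac{1}{\frac{1}{\left(2 + 12\right) \left(-461\right) + 6938} - 22535} = \frac{1}{\frac{1}{14 \left(-461\right) + 6938} - 22535} = \frac{1}{\frac{1}{-6454 + 6938} - 22535} = \frac{1}{\frac{1}{484} - 22535} = \frac{1}{- \frac{10906939}{484}} = - \frac{484}{10906939}$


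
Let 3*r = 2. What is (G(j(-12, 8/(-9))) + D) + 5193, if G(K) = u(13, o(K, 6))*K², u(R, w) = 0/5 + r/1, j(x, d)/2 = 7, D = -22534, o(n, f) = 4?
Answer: -51631/3 ≈ -17210.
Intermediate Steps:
r = ⅔ (r = (⅓)*2 = ⅔ ≈ 0.66667)
j(x, d) = 14 (j(x, d) = 2*7 = 14)
u(R, w) = ⅔ (u(R, w) = 0/5 + (⅔)/1 = 0*(⅕) + (⅔)*1 = 0 + ⅔ = ⅔)
G(K) = 2*K²/3
(G(j(-12, 8/(-9))) + D) + 5193 = ((⅔)*14² - 22534) + 5193 = ((⅔)*196 - 22534) + 5193 = (392/3 - 22534) + 5193 = -67210/3 + 5193 = -51631/3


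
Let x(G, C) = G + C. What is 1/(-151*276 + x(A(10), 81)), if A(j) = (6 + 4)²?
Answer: -1/41495 ≈ -2.4099e-5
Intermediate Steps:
A(j) = 100 (A(j) = 10² = 100)
x(G, C) = C + G
1/(-151*276 + x(A(10), 81)) = 1/(-151*276 + (81 + 100)) = 1/(-41676 + 181) = 1/(-41495) = -1/41495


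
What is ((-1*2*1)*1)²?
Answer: 4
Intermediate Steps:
((-1*2*1)*1)² = (-2*1*1)² = (-2*1)² = (-2)² = 4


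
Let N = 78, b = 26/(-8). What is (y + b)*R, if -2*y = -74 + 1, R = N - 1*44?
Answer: 2261/2 ≈ 1130.5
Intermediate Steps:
b = -13/4 (b = 26*(-⅛) = -13/4 ≈ -3.2500)
R = 34 (R = 78 - 1*44 = 78 - 44 = 34)
y = 73/2 (y = -(-74 + 1)/2 = -½*(-73) = 73/2 ≈ 36.500)
(y + b)*R = (73/2 - 13/4)*34 = (133/4)*34 = 2261/2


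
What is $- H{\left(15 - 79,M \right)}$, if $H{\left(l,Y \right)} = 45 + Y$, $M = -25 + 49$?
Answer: $-69$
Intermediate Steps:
$M = 24$
$- H{\left(15 - 79,M \right)} = - (45 + 24) = \left(-1\right) 69 = -69$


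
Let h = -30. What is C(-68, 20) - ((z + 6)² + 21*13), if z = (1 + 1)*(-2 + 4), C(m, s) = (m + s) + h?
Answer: -451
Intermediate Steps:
C(m, s) = -30 + m + s (C(m, s) = (m + s) - 30 = -30 + m + s)
z = 4 (z = 2*2 = 4)
C(-68, 20) - ((z + 6)² + 21*13) = (-30 - 68 + 20) - ((4 + 6)² + 21*13) = -78 - (10² + 273) = -78 - (100 + 273) = -78 - 1*373 = -78 - 373 = -451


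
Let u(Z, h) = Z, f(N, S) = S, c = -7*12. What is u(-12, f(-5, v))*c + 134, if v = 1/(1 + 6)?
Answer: 1142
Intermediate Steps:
c = -84
v = ⅐ (v = 1/7 = ⅐ ≈ 0.14286)
u(-12, f(-5, v))*c + 134 = -12*(-84) + 134 = 1008 + 134 = 1142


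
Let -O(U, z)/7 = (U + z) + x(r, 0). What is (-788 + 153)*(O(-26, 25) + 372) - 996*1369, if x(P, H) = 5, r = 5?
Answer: -1581964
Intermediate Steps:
O(U, z) = -35 - 7*U - 7*z (O(U, z) = -7*((U + z) + 5) = -7*(5 + U + z) = -35 - 7*U - 7*z)
(-788 + 153)*(O(-26, 25) + 372) - 996*1369 = (-788 + 153)*((-35 - 7*(-26) - 7*25) + 372) - 996*1369 = -635*((-35 + 182 - 175) + 372) - 1363524 = -635*(-28 + 372) - 1363524 = -635*344 - 1363524 = -218440 - 1363524 = -1581964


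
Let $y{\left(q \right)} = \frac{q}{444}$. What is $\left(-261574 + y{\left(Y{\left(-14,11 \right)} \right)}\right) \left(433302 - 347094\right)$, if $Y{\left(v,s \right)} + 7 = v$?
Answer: $- \frac{834341692368}{37} \approx -2.255 \cdot 10^{10}$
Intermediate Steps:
$Y{\left(v,s \right)} = -7 + v$
$y{\left(q \right)} = \frac{q}{444}$ ($y{\left(q \right)} = q \frac{1}{444} = \frac{q}{444}$)
$\left(-261574 + y{\left(Y{\left(-14,11 \right)} \right)}\right) \left(433302 - 347094\right) = \left(-261574 + \frac{-7 - 14}{444}\right) \left(433302 - 347094\right) = \left(-261574 + \frac{1}{444} \left(-21\right)\right) 86208 = \left(-261574 - \frac{7}{148}\right) 86208 = \left(- \frac{38712959}{148}\right) 86208 = - \frac{834341692368}{37}$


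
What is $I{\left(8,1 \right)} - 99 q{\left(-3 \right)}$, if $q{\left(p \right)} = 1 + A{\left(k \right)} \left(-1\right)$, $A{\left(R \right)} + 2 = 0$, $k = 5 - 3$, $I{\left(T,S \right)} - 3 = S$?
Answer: $-293$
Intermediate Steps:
$I{\left(T,S \right)} = 3 + S$
$k = 2$ ($k = 5 - 3 = 2$)
$A{\left(R \right)} = -2$ ($A{\left(R \right)} = -2 + 0 = -2$)
$q{\left(p \right)} = 3$ ($q{\left(p \right)} = 1 - -2 = 1 + 2 = 3$)
$I{\left(8,1 \right)} - 99 q{\left(-3 \right)} = \left(3 + 1\right) - 297 = 4 - 297 = -293$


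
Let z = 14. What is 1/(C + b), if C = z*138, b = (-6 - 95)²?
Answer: 1/12133 ≈ 8.2420e-5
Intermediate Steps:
b = 10201 (b = (-101)² = 10201)
C = 1932 (C = 14*138 = 1932)
1/(C + b) = 1/(1932 + 10201) = 1/12133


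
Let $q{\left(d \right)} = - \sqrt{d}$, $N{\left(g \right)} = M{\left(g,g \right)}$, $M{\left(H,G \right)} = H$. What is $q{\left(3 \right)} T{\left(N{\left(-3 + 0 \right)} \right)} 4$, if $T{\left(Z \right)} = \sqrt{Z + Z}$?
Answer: $- 12 i \sqrt{2} \approx - 16.971 i$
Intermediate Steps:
$N{\left(g \right)} = g$
$T{\left(Z \right)} = \sqrt{2} \sqrt{Z}$ ($T{\left(Z \right)} = \sqrt{2 Z} = \sqrt{2} \sqrt{Z}$)
$q{\left(3 \right)} T{\left(N{\left(-3 + 0 \right)} \right)} 4 = - \sqrt{3} \sqrt{2} \sqrt{-3 + 0} \cdot 4 = - \sqrt{3} \sqrt{2} \sqrt{-3} \cdot 4 = - \sqrt{3} \sqrt{2} i \sqrt{3} \cdot 4 = - \sqrt{3} i \sqrt{6} \cdot 4 = - 3 i \sqrt{2} \cdot 4 = - 12 i \sqrt{2}$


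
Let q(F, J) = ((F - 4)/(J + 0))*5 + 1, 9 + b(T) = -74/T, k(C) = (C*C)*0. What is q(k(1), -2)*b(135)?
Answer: -14179/135 ≈ -105.03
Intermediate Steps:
k(C) = 0 (k(C) = C²*0 = 0)
b(T) = -9 - 74/T
q(F, J) = 1 + 5*(-4 + F)/J (q(F, J) = ((-4 + F)/J)*5 + 1 = 5*(-4 + F)/J + 1 = 1 + 5*(-4 + F)/J)
q(k(1), -2)*b(135) = ((-20 - 2 + 5*0)/(-2))*(-9 - 74/135) = (-(-20 - 2 + 0)/2)*(-9 - 74*1/135) = (-½*(-22))*(-9 - 74/135) = 11*(-1289/135) = -14179/135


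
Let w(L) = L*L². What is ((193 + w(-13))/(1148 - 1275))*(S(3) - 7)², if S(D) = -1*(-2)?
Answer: 50100/127 ≈ 394.49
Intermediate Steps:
S(D) = 2
w(L) = L³
((193 + w(-13))/(1148 - 1275))*(S(3) - 7)² = ((193 + (-13)³)/(1148 - 1275))*(2 - 7)² = ((193 - 2197)/(-127))*(-5)² = -2004*(-1/127)*25 = (2004/127)*25 = 50100/127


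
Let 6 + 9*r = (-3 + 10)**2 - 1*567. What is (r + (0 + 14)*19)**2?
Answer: 3496900/81 ≈ 43172.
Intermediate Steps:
r = -524/9 (r = -2/3 + ((-3 + 10)**2 - 1*567)/9 = -2/3 + (7**2 - 567)/9 = -2/3 + (49 - 567)/9 = -2/3 + (1/9)*(-518) = -2/3 - 518/9 = -524/9 ≈ -58.222)
(r + (0 + 14)*19)**2 = (-524/9 + (0 + 14)*19)**2 = (-524/9 + 14*19)**2 = (-524/9 + 266)**2 = (1870/9)**2 = 3496900/81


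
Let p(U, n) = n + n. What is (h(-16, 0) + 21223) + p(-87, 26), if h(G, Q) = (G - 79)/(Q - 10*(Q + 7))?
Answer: 297869/14 ≈ 21276.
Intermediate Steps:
p(U, n) = 2*n
h(G, Q) = (-79 + G)/(-70 - 9*Q) (h(G, Q) = (-79 + G)/(Q - 10*(7 + Q)) = (-79 + G)/(Q + (-70 - 10*Q)) = (-79 + G)/(-70 - 9*Q))
(h(-16, 0) + 21223) + p(-87, 26) = ((79 - 1*(-16))/(70 + 9*0) + 21223) + 2*26 = ((79 + 16)/(70 + 0) + 21223) + 52 = (95/70 + 21223) + 52 = ((1/70)*95 + 21223) + 52 = (19/14 + 21223) + 52 = 297141/14 + 52 = 297869/14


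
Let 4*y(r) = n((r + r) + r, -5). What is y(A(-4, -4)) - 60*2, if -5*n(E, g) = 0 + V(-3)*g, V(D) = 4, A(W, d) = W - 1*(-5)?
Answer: -119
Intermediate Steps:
A(W, d) = 5 + W (A(W, d) = W + 5 = 5 + W)
n(E, g) = -4*g/5 (n(E, g) = -(0 + 4*g)/5 = -4*g/5)
y(r) = 1 (y(r) = (-⅘*(-5))/4 = (¼)*4 = 1)
y(A(-4, -4)) - 60*2 = 1 - 60*2 = 1 - 15*8 = 1 - 120 = -119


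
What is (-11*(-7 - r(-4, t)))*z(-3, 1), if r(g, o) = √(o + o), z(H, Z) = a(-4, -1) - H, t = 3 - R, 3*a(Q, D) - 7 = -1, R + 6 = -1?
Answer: 385 + 110*√5 ≈ 630.97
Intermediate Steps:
R = -7 (R = -6 - 1 = -7)
a(Q, D) = 2 (a(Q, D) = 7/3 + (⅓)*(-1) = 7/3 - ⅓ = 2)
t = 10 (t = 3 - 1*(-7) = 3 + 7 = 10)
z(H, Z) = 2 - H
r(g, o) = √2*√o (r(g, o) = √(2*o) = √2*√o)
(-11*(-7 - r(-4, t)))*z(-3, 1) = (-11*(-7 - √2*√10))*(2 - 1*(-3)) = (-11*(-7 - 2*√5))*(2 + 3) = -11*(-7 - 2*√5)*5 = (77 + 22*√5)*5 = 385 + 110*√5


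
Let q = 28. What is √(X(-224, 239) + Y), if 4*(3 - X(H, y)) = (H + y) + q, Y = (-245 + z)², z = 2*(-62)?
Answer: √544613/2 ≈ 368.99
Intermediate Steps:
z = -124
Y = 136161 (Y = (-245 - 124)² = (-369)² = 136161)
X(H, y) = -4 - H/4 - y/4 (X(H, y) = 3 - ((H + y) + 28)/4 = 3 - (28 + H + y)/4 = 3 + (-7 - H/4 - y/4) = -4 - H/4 - y/4)
√(X(-224, 239) + Y) = √((-4 - ¼*(-224) - ¼*239) + 136161) = √((-4 + 56 - 239/4) + 136161) = √(-31/4 + 136161) = √(544613/4) = √544613/2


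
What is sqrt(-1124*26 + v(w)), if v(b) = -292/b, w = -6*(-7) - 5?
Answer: 2*I*sqrt(10004615)/37 ≈ 170.97*I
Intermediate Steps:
w = 37 (w = 42 - 5 = 37)
sqrt(-1124*26 + v(w)) = sqrt(-1124*26 - 292/37) = sqrt(-29224 - 292*1/37) = sqrt(-29224 - 292/37) = sqrt(-1081580/37) = 2*I*sqrt(10004615)/37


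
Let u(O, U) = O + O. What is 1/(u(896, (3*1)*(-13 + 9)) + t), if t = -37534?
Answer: -1/35742 ≈ -2.7978e-5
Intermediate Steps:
u(O, U) = 2*O
1/(u(896, (3*1)*(-13 + 9)) + t) = 1/(2*896 - 37534) = 1/(1792 - 37534) = 1/(-35742) = -1/35742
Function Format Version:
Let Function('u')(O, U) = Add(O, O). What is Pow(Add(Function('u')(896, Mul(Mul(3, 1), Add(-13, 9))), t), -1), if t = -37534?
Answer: Rational(-1, 35742) ≈ -2.7978e-5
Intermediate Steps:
Function('u')(O, U) = Mul(2, O)
Pow(Add(Function('u')(896, Mul(Mul(3, 1), Add(-13, 9))), t), -1) = Pow(Add(Mul(2, 896), -37534), -1) = Pow(Add(1792, -37534), -1) = Pow(-35742, -1) = Rational(-1, 35742)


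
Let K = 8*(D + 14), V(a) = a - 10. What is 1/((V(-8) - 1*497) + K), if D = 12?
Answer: -1/307 ≈ -0.0032573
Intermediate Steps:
V(a) = -10 + a
K = 208 (K = 8*(12 + 14) = 8*26 = 208)
1/((V(-8) - 1*497) + K) = 1/(((-10 - 8) - 1*497) + 208) = 1/((-18 - 497) + 208) = 1/(-515 + 208) = 1/(-307) = -1/307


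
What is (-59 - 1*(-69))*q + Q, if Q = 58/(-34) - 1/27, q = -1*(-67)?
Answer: 306730/459 ≈ 668.26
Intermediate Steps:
q = 67
Q = -800/459 (Q = 58*(-1/34) - 1*1/27 = -29/17 - 1/27 = -800/459 ≈ -1.7429)
(-59 - 1*(-69))*q + Q = (-59 - 1*(-69))*67 - 800/459 = (-59 + 69)*67 - 800/459 = 10*67 - 800/459 = 670 - 800/459 = 306730/459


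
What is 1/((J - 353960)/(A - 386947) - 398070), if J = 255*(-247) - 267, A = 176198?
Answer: -210749/83892437218 ≈ -2.5121e-6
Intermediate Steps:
J = -63252 (J = -62985 - 267 = -63252)
1/((J - 353960)/(A - 386947) - 398070) = 1/((-63252 - 353960)/(176198 - 386947) - 398070) = 1/(-417212/(-210749) - 398070) = 1/(-417212*(-1/210749) - 398070) = 1/(417212/210749 - 398070) = 1/(-83892437218/210749) = -210749/83892437218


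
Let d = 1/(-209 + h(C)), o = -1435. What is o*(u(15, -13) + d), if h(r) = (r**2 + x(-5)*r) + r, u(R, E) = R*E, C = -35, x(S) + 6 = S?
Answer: 382239515/1366 ≈ 2.7982e+5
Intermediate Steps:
x(S) = -6 + S
u(R, E) = E*R
h(r) = r**2 - 10*r (h(r) = (r**2 + (-6 - 5)*r) + r = (r**2 - 11*r) + r = r**2 - 10*r)
d = 1/1366 (d = 1/(-209 - 35*(-10 - 35)) = 1/(-209 - 35*(-45)) = 1/(-209 + 1575) = 1/1366 ≈ 0.00073206)
o*(u(15, -13) + d) = -1435*(-13*15 + 1/1366) = -1435*(-195 + 1/1366) = -1435*(-266369/1366) = 382239515/1366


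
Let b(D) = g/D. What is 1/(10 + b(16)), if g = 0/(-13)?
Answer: ⅒ ≈ 0.10000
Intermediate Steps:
g = 0 (g = 0*(-1/13) = 0)
b(D) = 0 (b(D) = 0/D = 0)
1/(10 + b(16)) = 1/(10 + 0) = 1/10 = ⅒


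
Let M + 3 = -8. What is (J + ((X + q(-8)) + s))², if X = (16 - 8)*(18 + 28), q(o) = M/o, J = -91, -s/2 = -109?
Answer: 15768841/64 ≈ 2.4639e+5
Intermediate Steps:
s = 218 (s = -2*(-109) = 218)
M = -11 (M = -3 - 8 = -11)
q(o) = -11/o
X = 368 (X = 8*46 = 368)
(J + ((X + q(-8)) + s))² = (-91 + ((368 - 11/(-8)) + 218))² = (-91 + ((368 - 11*(-⅛)) + 218))² = (-91 + ((368 + 11/8) + 218))² = (-91 + (2955/8 + 218))² = (-91 + 4699/8)² = (3971/8)² = 15768841/64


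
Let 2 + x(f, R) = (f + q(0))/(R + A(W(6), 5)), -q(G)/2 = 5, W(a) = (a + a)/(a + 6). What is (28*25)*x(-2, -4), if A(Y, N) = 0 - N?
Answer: -1400/3 ≈ -466.67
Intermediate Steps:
W(a) = 2*a/(6 + a) (W(a) = (2*a)/(6 + a) = 2*a/(6 + a))
q(G) = -10 (q(G) = -2*5 = -10)
A(Y, N) = -N
x(f, R) = -2 + (-10 + f)/(-5 + R) (x(f, R) = -2 + (f - 10)/(R - 1*5) = -2 + (-10 + f)/(R - 5) = -2 + (-10 + f)/(-5 + R))
(28*25)*x(-2, -4) = (28*25)*((-2 - 2*(-4))/(-5 - 4)) = 700*((-2 + 8)/(-9)) = 700*(-⅑*6) = 700*(-⅔) = -1400/3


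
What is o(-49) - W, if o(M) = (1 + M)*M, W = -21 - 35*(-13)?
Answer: 1918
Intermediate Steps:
W = 434 (W = -21 + 455 = 434)
o(M) = M*(1 + M)
o(-49) - W = -49*(1 - 49) - 1*434 = -49*(-48) - 434 = 2352 - 434 = 1918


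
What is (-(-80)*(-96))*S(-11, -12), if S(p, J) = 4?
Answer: -30720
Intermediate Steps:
(-(-80)*(-96))*S(-11, -12) = -(-80)*(-96)*4 = -80*96*4 = -7680*4 = -30720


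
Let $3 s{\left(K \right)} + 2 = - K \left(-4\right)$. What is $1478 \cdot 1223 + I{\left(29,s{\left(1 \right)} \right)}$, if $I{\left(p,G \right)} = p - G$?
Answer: $\frac{5422867}{3} \approx 1.8076 \cdot 10^{6}$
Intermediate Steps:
$s{\left(K \right)} = - \frac{2}{3} + \frac{4 K}{3}$ ($s{\left(K \right)} = - \frac{2}{3} + \frac{\left(-1\right) K \left(-4\right)}{3} = - \frac{2}{3} + \frac{\left(-1\right) \left(- 4 K\right)}{3} = - \frac{2}{3} + \frac{4 K}{3}$)
$1478 \cdot 1223 + I{\left(29,s{\left(1 \right)} \right)} = 1478 \cdot 1223 + \left(29 - \left(- \frac{2}{3} + \frac{4}{3} \cdot 1\right)\right) = 1807594 + \left(29 - \left(- \frac{2}{3} + \frac{4}{3}\right)\right) = 1807594 + \left(29 - \frac{2}{3}\right) = 1807594 + \frac{85}{3} = \frac{5422867}{3}$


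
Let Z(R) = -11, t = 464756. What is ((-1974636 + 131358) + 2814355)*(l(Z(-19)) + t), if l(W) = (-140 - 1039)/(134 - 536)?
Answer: 60476439169669/134 ≈ 4.5132e+11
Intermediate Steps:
l(W) = 393/134 (l(W) = -1179/(-402) = -1179*(-1/402) = 393/134)
((-1974636 + 131358) + 2814355)*(l(Z(-19)) + t) = ((-1974636 + 131358) + 2814355)*(393/134 + 464756) = (-1843278 + 2814355)*(62277697/134) = 971077*(62277697/134) = 60476439169669/134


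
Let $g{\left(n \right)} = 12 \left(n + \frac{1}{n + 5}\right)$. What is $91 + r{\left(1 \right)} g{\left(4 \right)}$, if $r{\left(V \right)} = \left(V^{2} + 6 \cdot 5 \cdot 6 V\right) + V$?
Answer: $\frac{27209}{3} \approx 9069.7$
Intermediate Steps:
$g{\left(n \right)} = 12 n + \frac{12}{5 + n}$ ($g{\left(n \right)} = 12 \left(n + \frac{1}{5 + n}\right) = 12 n + \frac{12}{5 + n}$)
$r{\left(V \right)} = V^{2} + 181 V$ ($r{\left(V \right)} = \left(V^{2} + 30 \cdot 6 V\right) + V = \left(V^{2} + 180 V\right) + V = V^{2} + 181 V$)
$91 + r{\left(1 \right)} g{\left(4 \right)} = 91 + 1 \left(181 + 1\right) \frac{12 \left(1 + 4^{2} + 5 \cdot 4\right)}{5 + 4} = 91 + 1 \cdot 182 \frac{12 \left(1 + 16 + 20\right)}{9} = 91 + 182 \cdot 12 \cdot \frac{1}{9} \cdot 37 = 91 + 182 \cdot \frac{148}{3} = 91 + \frac{26936}{3} = \frac{27209}{3}$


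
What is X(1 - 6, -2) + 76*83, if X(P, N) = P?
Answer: 6303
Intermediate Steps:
X(1 - 6, -2) + 76*83 = (1 - 6) + 76*83 = -5 + 6308 = 6303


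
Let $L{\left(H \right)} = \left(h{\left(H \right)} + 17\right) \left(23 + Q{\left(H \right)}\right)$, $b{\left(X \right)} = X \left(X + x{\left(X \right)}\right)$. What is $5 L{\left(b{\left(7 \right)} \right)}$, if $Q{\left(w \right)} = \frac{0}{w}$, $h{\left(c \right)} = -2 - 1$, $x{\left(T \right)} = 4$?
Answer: $1610$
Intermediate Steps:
$h{\left(c \right)} = -3$
$Q{\left(w \right)} = 0$
$b{\left(X \right)} = X \left(4 + X\right)$ ($b{\left(X \right)} = X \left(X + 4\right) = X \left(4 + X\right)$)
$L{\left(H \right)} = 322$ ($L{\left(H \right)} = \left(-3 + 17\right) \left(23 + 0\right) = 14 \cdot 23 = 322$)
$5 L{\left(b{\left(7 \right)} \right)} = 5 \cdot 322 = 1610$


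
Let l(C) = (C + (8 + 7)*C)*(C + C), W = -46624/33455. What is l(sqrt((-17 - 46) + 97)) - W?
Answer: 36445664/33455 ≈ 1089.4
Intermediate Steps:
W = -46624/33455 (W = -46624*1/33455 = -46624/33455 ≈ -1.3936)
l(C) = 32*C**2 (l(C) = (C + 15*C)*(2*C) = (16*C)*(2*C) = 32*C**2)
l(sqrt((-17 - 46) + 97)) - W = 32*(sqrt((-17 - 46) + 97))**2 - 1*(-46624/33455) = 32*(sqrt(-63 + 97))**2 + 46624/33455 = 32*(sqrt(34))**2 + 46624/33455 = 32*34 + 46624/33455 = 1088 + 46624/33455 = 36445664/33455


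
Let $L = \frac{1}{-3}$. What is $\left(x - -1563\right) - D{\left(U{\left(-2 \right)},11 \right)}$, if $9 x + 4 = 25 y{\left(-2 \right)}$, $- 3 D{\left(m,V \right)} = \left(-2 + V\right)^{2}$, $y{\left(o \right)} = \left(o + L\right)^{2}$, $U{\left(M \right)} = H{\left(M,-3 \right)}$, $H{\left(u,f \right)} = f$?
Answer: $\frac{129979}{81} \approx 1604.7$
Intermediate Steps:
$L = - \frac{1}{3} \approx -0.33333$
$U{\left(M \right)} = -3$
$y{\left(o \right)} = \left(- \frac{1}{3} + o\right)^{2}$ ($y{\left(o \right)} = \left(o - \frac{1}{3}\right)^{2} = \left(- \frac{1}{3} + o\right)^{2}$)
$D{\left(m,V \right)} = - \frac{\left(-2 + V\right)^{2}}{3}$
$x = \frac{1189}{81}$ ($x = - \frac{4}{9} + \frac{25 \frac{\left(-1 + 3 \left(-2\right)\right)^{2}}{9}}{9} = - \frac{4}{9} + \frac{25 \frac{\left(-1 - 6\right)^{2}}{9}}{9} = - \frac{4}{9} + \frac{25 \frac{\left(-7\right)^{2}}{9}}{9} = - \frac{4}{9} + \frac{25 \cdot \frac{1}{9} \cdot 49}{9} = - \frac{4}{9} + \frac{25 \cdot \frac{49}{9}}{9} = - \frac{4}{9} + \frac{1}{9} \cdot \frac{1225}{9} = - \frac{4}{9} + \frac{1225}{81} = \frac{1189}{81} \approx 14.679$)
$\left(x - -1563\right) - D{\left(U{\left(-2 \right)},11 \right)} = \left(\frac{1189}{81} - -1563\right) - - \frac{\left(-2 + 11\right)^{2}}{3} = \left(\frac{1189}{81} + 1563\right) - - \frac{9^{2}}{3} = \frac{127792}{81} - \left(- \frac{1}{3}\right) 81 = \frac{127792}{81} - -27 = \frac{127792}{81} + 27 = \frac{129979}{81}$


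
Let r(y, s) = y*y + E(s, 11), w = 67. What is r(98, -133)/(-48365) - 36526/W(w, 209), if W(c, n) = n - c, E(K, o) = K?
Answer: -883962436/3433915 ≈ -257.42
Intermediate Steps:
r(y, s) = s + y² (r(y, s) = y*y + s = y² + s = s + y²)
r(98, -133)/(-48365) - 36526/W(w, 209) = (-133 + 98²)/(-48365) - 36526/(209 - 1*67) = (-133 + 9604)*(-1/48365) - 36526/(209 - 67) = 9471*(-1/48365) - 36526/142 = -9471/48365 - 36526*1/142 = -9471/48365 - 18263/71 = -883962436/3433915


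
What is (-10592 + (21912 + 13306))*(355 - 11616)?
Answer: -277313386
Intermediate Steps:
(-10592 + (21912 + 13306))*(355 - 11616) = (-10592 + 35218)*(-11261) = 24626*(-11261) = -277313386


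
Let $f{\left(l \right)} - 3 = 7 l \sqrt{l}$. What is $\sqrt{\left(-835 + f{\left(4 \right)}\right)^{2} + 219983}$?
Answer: $3 \sqrt{91351} \approx 906.73$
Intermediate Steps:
$f{\left(l \right)} = 3 + 7 l^{\frac{3}{2}}$ ($f{\left(l \right)} = 3 + 7 l \sqrt{l} = 3 + 7 l^{\frac{3}{2}}$)
$\sqrt{\left(-835 + f{\left(4 \right)}\right)^{2} + 219983} = \sqrt{\left(-835 + \left(3 + 7 \cdot 4^{\frac{3}{2}}\right)\right)^{2} + 219983} = \sqrt{\left(-835 + \left(3 + 7 \cdot 8\right)\right)^{2} + 219983} = \sqrt{\left(-835 + \left(3 + 56\right)\right)^{2} + 219983} = \sqrt{\left(-835 + 59\right)^{2} + 219983} = \sqrt{\left(-776\right)^{2} + 219983} = \sqrt{602176 + 219983} = \sqrt{822159} = 3 \sqrt{91351}$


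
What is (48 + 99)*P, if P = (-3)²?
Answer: 1323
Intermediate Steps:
P = 9
(48 + 99)*P = (48 + 99)*9 = 147*9 = 1323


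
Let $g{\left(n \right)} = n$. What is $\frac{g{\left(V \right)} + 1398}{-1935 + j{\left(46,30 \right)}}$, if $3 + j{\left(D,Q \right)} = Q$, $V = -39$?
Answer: $- \frac{151}{212} \approx -0.71226$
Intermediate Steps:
$j{\left(D,Q \right)} = -3 + Q$
$\frac{g{\left(V \right)} + 1398}{-1935 + j{\left(46,30 \right)}} = \frac{-39 + 1398}{-1935 + \left(-3 + 30\right)} = \frac{1359}{-1935 + 27} = \frac{1359}{-1908} = 1359 \left(- \frac{1}{1908}\right) = - \frac{151}{212}$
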